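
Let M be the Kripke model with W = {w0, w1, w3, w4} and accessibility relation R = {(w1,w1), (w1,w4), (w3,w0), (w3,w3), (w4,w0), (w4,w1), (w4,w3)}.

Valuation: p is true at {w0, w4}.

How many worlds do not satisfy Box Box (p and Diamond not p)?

3

w0: no successors, so Box Box (p and Diamond not p) holds vacuously. ✓
w1: successors {w1, w4}; Box (p and Diamond not p) there: w1:F, w4:F. ✗
w3: successors {w0, w3}; Box (p and Diamond not p) there: w0:T, w3:F. ✗
w4: successors {w0, w1, w3}; Box (p and Diamond not p) there: w0:T, w1:F, w3:F. ✗
Satisfying worlds: {w0}.
So Box Box (p and Diamond not p) fails at the other 3 worlds.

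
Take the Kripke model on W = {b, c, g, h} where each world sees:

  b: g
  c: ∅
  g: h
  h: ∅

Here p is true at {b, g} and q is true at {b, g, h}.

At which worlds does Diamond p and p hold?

b: Diamond p is T, p is T. ✓
c: Diamond p is F, p is F. ✗
g: Diamond p is F, p is T. ✗
h: Diamond p is F, p is F. ✗

{b}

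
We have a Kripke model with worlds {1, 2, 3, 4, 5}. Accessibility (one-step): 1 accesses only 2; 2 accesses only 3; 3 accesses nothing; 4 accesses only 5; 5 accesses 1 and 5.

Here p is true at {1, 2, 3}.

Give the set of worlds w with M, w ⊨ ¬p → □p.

{1, 2, 3}

1: ¬p is F, □p is T. ✓
2: ¬p is F, □p is T. ✓
3: ¬p is F, □p is T. ✓
4: ¬p is T, □p is F. ✗
5: ¬p is T, □p is F. ✗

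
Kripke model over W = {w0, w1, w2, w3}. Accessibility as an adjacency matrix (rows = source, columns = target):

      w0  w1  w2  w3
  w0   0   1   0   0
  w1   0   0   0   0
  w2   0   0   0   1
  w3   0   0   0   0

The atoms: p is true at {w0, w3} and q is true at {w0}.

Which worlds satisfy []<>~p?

{w1, w3}

w0: successors {w1}; <>~p there: w1:F. ✗
w1: no successors, so []<>~p holds vacuously. ✓
w2: successors {w3}; <>~p there: w3:F. ✗
w3: no successors, so []<>~p holds vacuously. ✓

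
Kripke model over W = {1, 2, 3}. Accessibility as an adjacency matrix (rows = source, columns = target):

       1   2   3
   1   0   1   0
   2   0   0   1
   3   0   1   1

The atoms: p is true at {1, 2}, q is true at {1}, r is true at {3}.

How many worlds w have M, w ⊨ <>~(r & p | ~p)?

2

1: successors {2}; ~(r & p | ~p) there: 2:T. ✓
2: successors {3}; ~(r & p | ~p) there: 3:F. ✗
3: successors {2, 3}; ~(r & p | ~p) there: 2:T, 3:F. ✓
Satisfying worlds: {1, 3}.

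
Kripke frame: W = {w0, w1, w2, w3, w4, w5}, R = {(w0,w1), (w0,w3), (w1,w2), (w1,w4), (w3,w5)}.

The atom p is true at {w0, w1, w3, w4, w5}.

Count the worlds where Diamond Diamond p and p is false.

w0: Diamond Diamond p is T, p is T. ✓
w1: Diamond Diamond p is F, p is T. ✗
w2: Diamond Diamond p is F, p is F. ✗
w3: Diamond Diamond p is F, p is T. ✗
w4: Diamond Diamond p is F, p is T. ✗
w5: Diamond Diamond p is F, p is T. ✗
Satisfying worlds: {w0}.
So Diamond Diamond p and p fails at the other 5 worlds.

5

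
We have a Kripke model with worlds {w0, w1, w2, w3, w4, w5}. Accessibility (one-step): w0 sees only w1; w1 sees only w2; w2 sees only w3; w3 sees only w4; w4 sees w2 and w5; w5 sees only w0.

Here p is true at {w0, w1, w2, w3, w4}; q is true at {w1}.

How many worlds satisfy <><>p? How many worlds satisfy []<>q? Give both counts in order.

For <><>p:
w0: successors {w1}; <>p there: w1:T. ✓
w1: successors {w2}; <>p there: w2:T. ✓
w2: successors {w3}; <>p there: w3:T. ✓
w3: successors {w4}; <>p there: w4:T. ✓
w4: successors {w2, w5}; <>p there: w2:T, w5:T. ✓
w5: successors {w0}; <>p there: w0:T. ✓
— 6 worlds.
For []<>q:
w0: successors {w1}; <>q there: w1:F. ✗
w1: successors {w2}; <>q there: w2:F. ✗
w2: successors {w3}; <>q there: w3:F. ✗
w3: successors {w4}; <>q there: w4:F. ✗
w4: successors {w2, w5}; <>q there: w2:F, w5:F. ✗
w5: successors {w0}; <>q there: w0:T. ✓
— 1 world.

6 and 1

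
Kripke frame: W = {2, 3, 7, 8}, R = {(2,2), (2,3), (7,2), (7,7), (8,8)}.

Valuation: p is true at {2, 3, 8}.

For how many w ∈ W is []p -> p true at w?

4

2: []p is T, p is T. ✓
3: []p is T, p is T. ✓
7: []p is F, p is F. ✓
8: []p is T, p is T. ✓
Satisfying worlds: {2, 3, 7, 8}.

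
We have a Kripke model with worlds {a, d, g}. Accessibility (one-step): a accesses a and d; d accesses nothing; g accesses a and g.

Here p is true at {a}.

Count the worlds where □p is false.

a: successors {a, d}; p there: a:T, d:F. ✗
d: no successors, so □p holds vacuously. ✓
g: successors {a, g}; p there: a:T, g:F. ✗
Satisfying worlds: {d}.
So □p fails at the other 2 worlds.

2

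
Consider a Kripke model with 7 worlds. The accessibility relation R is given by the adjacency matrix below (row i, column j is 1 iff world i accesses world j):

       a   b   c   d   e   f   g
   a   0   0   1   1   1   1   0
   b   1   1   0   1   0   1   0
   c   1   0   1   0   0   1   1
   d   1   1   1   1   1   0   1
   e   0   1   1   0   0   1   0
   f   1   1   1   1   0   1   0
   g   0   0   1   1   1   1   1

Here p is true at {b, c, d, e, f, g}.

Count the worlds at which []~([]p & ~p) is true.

3

a: successors {c, d, e, f}; ~([]p & ~p) there: c:T, d:T, e:T, f:T. ✓
b: successors {a, b, d, f}; ~([]p & ~p) there: a:F, b:T, d:T, f:T. ✗
c: successors {a, c, f, g}; ~([]p & ~p) there: a:F, c:T, f:T, g:T. ✗
d: successors {a, b, c, d, e, g}; ~([]p & ~p) there: a:F, b:T, c:T, d:T, e:T, g:T. ✗
e: successors {b, c, f}; ~([]p & ~p) there: b:T, c:T, f:T. ✓
f: successors {a, b, c, d, f}; ~([]p & ~p) there: a:F, b:T, c:T, d:T, f:T. ✗
g: successors {c, d, e, f, g}; ~([]p & ~p) there: c:T, d:T, e:T, f:T, g:T. ✓
Satisfying worlds: {a, e, g}.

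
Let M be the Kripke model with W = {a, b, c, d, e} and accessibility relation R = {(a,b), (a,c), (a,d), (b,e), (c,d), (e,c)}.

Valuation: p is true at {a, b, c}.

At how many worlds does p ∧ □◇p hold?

a: p is T, □◇p is F. ✗
b: p is T, □◇p is T. ✓
c: p is T, □◇p is F. ✗
d: p is F, □◇p is T. ✗
e: p is F, □◇p is F. ✗
Satisfying worlds: {b}.

1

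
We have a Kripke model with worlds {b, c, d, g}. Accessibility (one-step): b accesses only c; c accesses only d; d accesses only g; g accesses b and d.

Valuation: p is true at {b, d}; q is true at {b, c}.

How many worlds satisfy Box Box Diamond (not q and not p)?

1

b: successors {c}; Box Diamond (not q and not p) there: c:T. ✓
c: successors {d}; Box Diamond (not q and not p) there: d:F. ✗
d: successors {g}; Box Diamond (not q and not p) there: g:F. ✗
g: successors {b, d}; Box Diamond (not q and not p) there: b:F, d:F. ✗
Satisfying worlds: {b}.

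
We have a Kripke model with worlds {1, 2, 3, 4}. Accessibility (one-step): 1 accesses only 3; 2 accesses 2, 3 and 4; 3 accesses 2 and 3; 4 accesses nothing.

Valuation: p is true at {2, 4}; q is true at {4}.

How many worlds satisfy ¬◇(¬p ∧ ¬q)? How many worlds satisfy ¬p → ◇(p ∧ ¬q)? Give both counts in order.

For ¬◇(¬p ∧ ¬q):
1: ◇(¬p ∧ ¬q) is T. ✗
2: ◇(¬p ∧ ¬q) is T. ✗
3: ◇(¬p ∧ ¬q) is T. ✗
4: ◇(¬p ∧ ¬q) is F. ✓
— 1 world.
For ¬p → ◇(p ∧ ¬q):
1: ¬p is T, ◇(p ∧ ¬q) is F. ✗
2: ¬p is F, ◇(p ∧ ¬q) is T. ✓
3: ¬p is T, ◇(p ∧ ¬q) is T. ✓
4: ¬p is F, ◇(p ∧ ¬q) is F. ✓
— 3 worlds.

1 and 3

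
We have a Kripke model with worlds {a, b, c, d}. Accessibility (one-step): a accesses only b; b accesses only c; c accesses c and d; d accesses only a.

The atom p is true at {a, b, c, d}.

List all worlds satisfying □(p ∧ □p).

{a, b, c, d}

a: successors {b}; p ∧ □p there: b:T. ✓
b: successors {c}; p ∧ □p there: c:T. ✓
c: successors {c, d}; p ∧ □p there: c:T, d:T. ✓
d: successors {a}; p ∧ □p there: a:T. ✓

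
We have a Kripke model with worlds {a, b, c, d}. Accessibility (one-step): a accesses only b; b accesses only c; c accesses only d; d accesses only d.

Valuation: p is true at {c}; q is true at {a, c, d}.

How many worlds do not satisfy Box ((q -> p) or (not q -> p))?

0

a: successors {b}; (q -> p) or (not q -> p) there: b:T. ✓
b: successors {c}; (q -> p) or (not q -> p) there: c:T. ✓
c: successors {d}; (q -> p) or (not q -> p) there: d:T. ✓
d: successors {d}; (q -> p) or (not q -> p) there: d:T. ✓
Satisfying worlds: {a, b, c, d}.
So Box ((q -> p) or (not q -> p)) fails at the other 0 worlds.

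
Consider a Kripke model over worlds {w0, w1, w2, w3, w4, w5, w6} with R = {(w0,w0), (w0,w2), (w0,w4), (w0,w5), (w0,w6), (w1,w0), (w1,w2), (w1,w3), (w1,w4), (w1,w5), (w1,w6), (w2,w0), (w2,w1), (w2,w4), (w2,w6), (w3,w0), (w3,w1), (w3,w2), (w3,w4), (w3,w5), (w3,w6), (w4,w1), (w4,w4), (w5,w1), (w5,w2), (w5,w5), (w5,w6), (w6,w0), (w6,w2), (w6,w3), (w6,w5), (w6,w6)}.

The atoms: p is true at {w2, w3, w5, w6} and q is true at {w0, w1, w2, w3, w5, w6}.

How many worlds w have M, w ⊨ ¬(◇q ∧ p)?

w0: ◇q ∧ p is F. ✓
w1: ◇q ∧ p is F. ✓
w2: ◇q ∧ p is T. ✗
w3: ◇q ∧ p is T. ✗
w4: ◇q ∧ p is F. ✓
w5: ◇q ∧ p is T. ✗
w6: ◇q ∧ p is T. ✗
Satisfying worlds: {w0, w1, w4}.

3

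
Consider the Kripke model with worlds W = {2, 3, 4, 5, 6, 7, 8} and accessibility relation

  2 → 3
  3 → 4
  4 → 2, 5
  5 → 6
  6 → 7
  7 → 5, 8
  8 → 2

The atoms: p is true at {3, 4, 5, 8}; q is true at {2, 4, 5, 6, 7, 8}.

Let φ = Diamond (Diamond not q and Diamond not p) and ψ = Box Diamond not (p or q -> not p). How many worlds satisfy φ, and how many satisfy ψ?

For Diamond (Diamond not q and Diamond not p):
2: successors {3}; Diamond not q and Diamond not p there: 3:F. ✗
3: successors {4}; Diamond not q and Diamond not p there: 4:F. ✗
4: successors {2, 5}; Diamond not q and Diamond not p there: 2:F, 5:F. ✗
5: successors {6}; Diamond not q and Diamond not p there: 6:F. ✗
6: successors {7}; Diamond not q and Diamond not p there: 7:F. ✗
7: successors {5, 8}; Diamond not q and Diamond not p there: 5:F, 8:F. ✗
8: successors {2}; Diamond not q and Diamond not p there: 2:F. ✗
— 0 worlds.
For Box Diamond not (p or q -> not p):
2: successors {3}; Diamond not (p or q -> not p) there: 3:T. ✓
3: successors {4}; Diamond not (p or q -> not p) there: 4:T. ✓
4: successors {2, 5}; Diamond not (p or q -> not p) there: 2:T, 5:F. ✗
5: successors {6}; Diamond not (p or q -> not p) there: 6:F. ✗
6: successors {7}; Diamond not (p or q -> not p) there: 7:T. ✓
7: successors {5, 8}; Diamond not (p or q -> not p) there: 5:F, 8:F. ✗
8: successors {2}; Diamond not (p or q -> not p) there: 2:T. ✓
— 4 worlds.

0 and 4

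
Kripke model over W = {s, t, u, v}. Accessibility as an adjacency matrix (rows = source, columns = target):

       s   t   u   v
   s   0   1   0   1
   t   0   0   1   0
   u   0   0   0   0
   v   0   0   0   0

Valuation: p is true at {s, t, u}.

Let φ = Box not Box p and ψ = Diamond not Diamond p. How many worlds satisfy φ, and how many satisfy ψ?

For Box not Box p:
s: successors {t, v}; not Box p there: t:F, v:F. ✗
t: successors {u}; not Box p there: u:F. ✗
u: no successors, so Box not Box p holds vacuously. ✓
v: no successors, so Box not Box p holds vacuously. ✓
— 2 worlds.
For Diamond not Diamond p:
s: successors {t, v}; not Diamond p there: t:F, v:T. ✓
t: successors {u}; not Diamond p there: u:T. ✓
u: no successors, so Diamond not Diamond p fails. ✗
v: no successors, so Diamond not Diamond p fails. ✗
— 2 worlds.

2 and 2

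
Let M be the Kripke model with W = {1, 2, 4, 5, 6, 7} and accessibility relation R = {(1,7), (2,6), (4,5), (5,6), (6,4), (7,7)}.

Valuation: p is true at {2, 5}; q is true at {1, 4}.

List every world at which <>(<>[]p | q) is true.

{2, 5, 6}

1: successors {7}; <>[]p | q there: 7:F. ✗
2: successors {6}; <>[]p | q there: 6:T. ✓
4: successors {5}; <>[]p | q there: 5:F. ✗
5: successors {6}; <>[]p | q there: 6:T. ✓
6: successors {4}; <>[]p | q there: 4:T. ✓
7: successors {7}; <>[]p | q there: 7:F. ✗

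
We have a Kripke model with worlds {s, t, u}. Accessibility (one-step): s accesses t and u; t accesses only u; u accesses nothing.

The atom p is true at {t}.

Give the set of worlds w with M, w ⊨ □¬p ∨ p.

{t, u}

s: □¬p is F, p is F. ✗
t: □¬p is T, p is T. ✓
u: □¬p is T, p is F. ✓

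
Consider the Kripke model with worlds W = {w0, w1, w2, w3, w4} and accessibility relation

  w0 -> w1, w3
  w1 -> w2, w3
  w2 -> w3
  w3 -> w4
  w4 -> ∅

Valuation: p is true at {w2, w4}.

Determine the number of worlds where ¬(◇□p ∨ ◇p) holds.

1

w0: ◇□p ∨ ◇p is T. ✗
w1: ◇□p ∨ ◇p is T. ✗
w2: ◇□p ∨ ◇p is T. ✗
w3: ◇□p ∨ ◇p is T. ✗
w4: ◇□p ∨ ◇p is F. ✓
Satisfying worlds: {w4}.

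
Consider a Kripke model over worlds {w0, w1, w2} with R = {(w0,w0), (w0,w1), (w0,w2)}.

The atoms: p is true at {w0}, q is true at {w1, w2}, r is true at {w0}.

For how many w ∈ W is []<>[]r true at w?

w0: successors {w0, w1, w2}; <>[]r there: w0:T, w1:F, w2:F. ✗
w1: no successors, so []<>[]r holds vacuously. ✓
w2: no successors, so []<>[]r holds vacuously. ✓
Satisfying worlds: {w1, w2}.

2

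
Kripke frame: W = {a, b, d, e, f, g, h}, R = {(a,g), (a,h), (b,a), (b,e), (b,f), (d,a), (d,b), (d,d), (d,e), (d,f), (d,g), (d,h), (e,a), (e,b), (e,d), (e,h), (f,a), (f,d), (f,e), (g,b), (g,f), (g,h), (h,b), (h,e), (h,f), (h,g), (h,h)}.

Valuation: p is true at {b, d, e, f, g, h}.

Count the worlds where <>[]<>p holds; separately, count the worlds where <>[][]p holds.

7 and 4

For <>[]<>p:
a: successors {g, h}; []<>p there: g:T, h:T. ✓
b: successors {a, e, f}; []<>p there: a:T, e:T, f:T. ✓
d: successors {a, b, d, e, f, g, h}; []<>p there: a:T, b:T, d:T, e:T, f:T, g:T, h:T. ✓
e: successors {a, b, d, h}; []<>p there: a:T, b:T, d:T, h:T. ✓
f: successors {a, d, e}; []<>p there: a:T, d:T, e:T. ✓
g: successors {b, f, h}; []<>p there: b:T, f:T, h:T. ✓
h: successors {b, e, f, g, h}; []<>p there: b:T, e:T, f:T, g:T, h:T. ✓
— 7 worlds.
For <>[][]p:
a: successors {g, h}; [][]p there: g:F, h:F. ✗
b: successors {a, e, f}; [][]p there: a:T, e:F, f:F. ✓
d: successors {a, b, d, e, f, g, h}; [][]p there: a:T, b:F, d:F, e:F, f:F, g:F, h:F. ✓
e: successors {a, b, d, h}; [][]p there: a:T, b:F, d:F, h:F. ✓
f: successors {a, d, e}; [][]p there: a:T, d:F, e:F. ✓
g: successors {b, f, h}; [][]p there: b:F, f:F, h:F. ✗
h: successors {b, e, f, g, h}; [][]p there: b:F, e:F, f:F, g:F, h:F. ✗
— 4 worlds.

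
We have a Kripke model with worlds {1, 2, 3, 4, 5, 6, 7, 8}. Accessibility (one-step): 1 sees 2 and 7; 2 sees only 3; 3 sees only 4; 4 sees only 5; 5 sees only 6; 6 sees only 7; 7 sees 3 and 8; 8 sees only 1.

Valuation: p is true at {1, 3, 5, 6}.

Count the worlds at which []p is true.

1: successors {2, 7}; p there: 2:F, 7:F. ✗
2: successors {3}; p there: 3:T. ✓
3: successors {4}; p there: 4:F. ✗
4: successors {5}; p there: 5:T. ✓
5: successors {6}; p there: 6:T. ✓
6: successors {7}; p there: 7:F. ✗
7: successors {3, 8}; p there: 3:T, 8:F. ✗
8: successors {1}; p there: 1:T. ✓
Satisfying worlds: {2, 4, 5, 8}.

4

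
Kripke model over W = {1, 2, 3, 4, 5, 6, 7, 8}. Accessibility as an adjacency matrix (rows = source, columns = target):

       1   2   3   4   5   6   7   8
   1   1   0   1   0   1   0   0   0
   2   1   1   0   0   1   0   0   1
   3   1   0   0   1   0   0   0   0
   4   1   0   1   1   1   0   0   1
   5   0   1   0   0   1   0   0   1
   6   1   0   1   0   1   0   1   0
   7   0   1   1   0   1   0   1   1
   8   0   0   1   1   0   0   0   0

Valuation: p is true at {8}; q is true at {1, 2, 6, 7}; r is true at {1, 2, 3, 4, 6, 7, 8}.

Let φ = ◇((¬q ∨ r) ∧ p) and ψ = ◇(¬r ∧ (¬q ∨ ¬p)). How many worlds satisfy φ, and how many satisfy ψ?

For ◇((¬q ∨ r) ∧ p):
1: successors {1, 3, 5}; (¬q ∨ r) ∧ p there: 1:F, 3:F, 5:F. ✗
2: successors {1, 2, 5, 8}; (¬q ∨ r) ∧ p there: 1:F, 2:F, 5:F, 8:T. ✓
3: successors {1, 4}; (¬q ∨ r) ∧ p there: 1:F, 4:F. ✗
4: successors {1, 3, 4, 5, 8}; (¬q ∨ r) ∧ p there: 1:F, 3:F, 4:F, 5:F, 8:T. ✓
5: successors {2, 5, 8}; (¬q ∨ r) ∧ p there: 2:F, 5:F, 8:T. ✓
6: successors {1, 3, 5, 7}; (¬q ∨ r) ∧ p there: 1:F, 3:F, 5:F, 7:F. ✗
7: successors {2, 3, 5, 7, 8}; (¬q ∨ r) ∧ p there: 2:F, 3:F, 5:F, 7:F, 8:T. ✓
8: successors {3, 4}; (¬q ∨ r) ∧ p there: 3:F, 4:F. ✗
— 4 worlds.
For ◇(¬r ∧ (¬q ∨ ¬p)):
1: successors {1, 3, 5}; ¬r ∧ (¬q ∨ ¬p) there: 1:F, 3:F, 5:T. ✓
2: successors {1, 2, 5, 8}; ¬r ∧ (¬q ∨ ¬p) there: 1:F, 2:F, 5:T, 8:F. ✓
3: successors {1, 4}; ¬r ∧ (¬q ∨ ¬p) there: 1:F, 4:F. ✗
4: successors {1, 3, 4, 5, 8}; ¬r ∧ (¬q ∨ ¬p) there: 1:F, 3:F, 4:F, 5:T, 8:F. ✓
5: successors {2, 5, 8}; ¬r ∧ (¬q ∨ ¬p) there: 2:F, 5:T, 8:F. ✓
6: successors {1, 3, 5, 7}; ¬r ∧ (¬q ∨ ¬p) there: 1:F, 3:F, 5:T, 7:F. ✓
7: successors {2, 3, 5, 7, 8}; ¬r ∧ (¬q ∨ ¬p) there: 2:F, 3:F, 5:T, 7:F, 8:F. ✓
8: successors {3, 4}; ¬r ∧ (¬q ∨ ¬p) there: 3:F, 4:F. ✗
— 6 worlds.

4 and 6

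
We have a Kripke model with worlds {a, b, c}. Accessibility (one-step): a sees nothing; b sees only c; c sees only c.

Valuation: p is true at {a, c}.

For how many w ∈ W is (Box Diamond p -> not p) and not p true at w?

a: Box Diamond p -> not p is F, not p is F. ✗
b: Box Diamond p -> not p is T, not p is T. ✓
c: Box Diamond p -> not p is F, not p is F. ✗
Satisfying worlds: {b}.

1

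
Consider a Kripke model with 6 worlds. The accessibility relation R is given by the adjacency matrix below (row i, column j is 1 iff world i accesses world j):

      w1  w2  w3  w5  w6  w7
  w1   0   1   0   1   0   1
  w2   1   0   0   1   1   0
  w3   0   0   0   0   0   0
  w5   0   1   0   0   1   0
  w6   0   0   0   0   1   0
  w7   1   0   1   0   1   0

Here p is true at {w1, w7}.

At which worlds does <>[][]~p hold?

{w2, w5, w6, w7}

w1: successors {w2, w5, w7}; [][]~p there: w2:F, w5:F, w7:F. ✗
w2: successors {w1, w5, w6}; [][]~p there: w1:F, w5:F, w6:T. ✓
w3: no successors, so <>[][]~p fails. ✗
w5: successors {w2, w6}; [][]~p there: w2:F, w6:T. ✓
w6: successors {w6}; [][]~p there: w6:T. ✓
w7: successors {w1, w3, w6}; [][]~p there: w1:F, w3:T, w6:T. ✓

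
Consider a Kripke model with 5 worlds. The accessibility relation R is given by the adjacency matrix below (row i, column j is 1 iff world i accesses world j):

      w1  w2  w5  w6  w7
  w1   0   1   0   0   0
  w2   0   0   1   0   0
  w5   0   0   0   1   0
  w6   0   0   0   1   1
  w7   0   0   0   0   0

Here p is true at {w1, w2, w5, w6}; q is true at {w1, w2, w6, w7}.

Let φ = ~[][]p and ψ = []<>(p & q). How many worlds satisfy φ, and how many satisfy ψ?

For ~[][]p:
w1: [][]p is T. ✗
w2: [][]p is T. ✗
w5: [][]p is F. ✓
w6: [][]p is F. ✓
w7: [][]p is T. ✗
— 2 worlds.
For []<>(p & q):
w1: successors {w2}; <>(p & q) there: w2:F. ✗
w2: successors {w5}; <>(p & q) there: w5:T. ✓
w5: successors {w6}; <>(p & q) there: w6:T. ✓
w6: successors {w6, w7}; <>(p & q) there: w6:T, w7:F. ✗
w7: no successors, so []<>(p & q) holds vacuously. ✓
— 3 worlds.

2 and 3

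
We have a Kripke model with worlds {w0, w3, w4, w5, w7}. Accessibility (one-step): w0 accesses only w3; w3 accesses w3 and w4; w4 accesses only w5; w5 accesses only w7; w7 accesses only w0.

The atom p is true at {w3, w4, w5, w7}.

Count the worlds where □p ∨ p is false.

0

w0: □p is T, p is F. ✓
w3: □p is T, p is T. ✓
w4: □p is T, p is T. ✓
w5: □p is T, p is T. ✓
w7: □p is F, p is T. ✓
Satisfying worlds: {w0, w3, w4, w5, w7}.
So □p ∨ p fails at the other 0 worlds.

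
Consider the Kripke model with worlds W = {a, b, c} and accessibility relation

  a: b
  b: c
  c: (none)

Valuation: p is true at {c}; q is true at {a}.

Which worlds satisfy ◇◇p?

a: successors {b}; ◇p there: b:T. ✓
b: successors {c}; ◇p there: c:F. ✗
c: no successors, so ◇◇p fails. ✗

{a}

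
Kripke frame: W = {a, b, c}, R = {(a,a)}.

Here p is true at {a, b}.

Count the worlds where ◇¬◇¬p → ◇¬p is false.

1

a: ◇¬◇¬p is T, ◇¬p is F. ✗
b: ◇¬◇¬p is F, ◇¬p is F. ✓
c: ◇¬◇¬p is F, ◇¬p is F. ✓
Satisfying worlds: {b, c}.
So ◇¬◇¬p → ◇¬p fails at the other 1 world.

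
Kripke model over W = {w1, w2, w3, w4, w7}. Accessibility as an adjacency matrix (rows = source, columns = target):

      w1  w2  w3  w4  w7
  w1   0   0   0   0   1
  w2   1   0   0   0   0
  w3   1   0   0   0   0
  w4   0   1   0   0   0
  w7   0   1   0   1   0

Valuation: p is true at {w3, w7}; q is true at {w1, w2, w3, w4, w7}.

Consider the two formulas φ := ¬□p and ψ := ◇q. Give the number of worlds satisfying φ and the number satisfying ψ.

For ¬□p:
w1: □p is T. ✗
w2: □p is F. ✓
w3: □p is F. ✓
w4: □p is F. ✓
w7: □p is F. ✓
— 4 worlds.
For ◇q:
w1: successors {w7}; q there: w7:T. ✓
w2: successors {w1}; q there: w1:T. ✓
w3: successors {w1}; q there: w1:T. ✓
w4: successors {w2}; q there: w2:T. ✓
w7: successors {w2, w4}; q there: w2:T, w4:T. ✓
— 5 worlds.

4 and 5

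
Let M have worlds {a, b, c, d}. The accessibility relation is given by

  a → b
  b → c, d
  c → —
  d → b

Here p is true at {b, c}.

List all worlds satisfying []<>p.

{a, c, d}

a: successors {b}; <>p there: b:T. ✓
b: successors {c, d}; <>p there: c:F, d:T. ✗
c: no successors, so []<>p holds vacuously. ✓
d: successors {b}; <>p there: b:T. ✓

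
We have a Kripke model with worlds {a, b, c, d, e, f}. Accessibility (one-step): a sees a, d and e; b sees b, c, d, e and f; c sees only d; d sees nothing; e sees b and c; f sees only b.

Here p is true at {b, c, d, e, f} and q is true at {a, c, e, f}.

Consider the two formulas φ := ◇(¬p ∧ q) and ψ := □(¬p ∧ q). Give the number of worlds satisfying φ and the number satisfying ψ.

For ◇(¬p ∧ q):
a: successors {a, d, e}; ¬p ∧ q there: a:T, d:F, e:F. ✓
b: successors {b, c, d, e, f}; ¬p ∧ q there: b:F, c:F, d:F, e:F, f:F. ✗
c: successors {d}; ¬p ∧ q there: d:F. ✗
d: no successors, so ◇(¬p ∧ q) fails. ✗
e: successors {b, c}; ¬p ∧ q there: b:F, c:F. ✗
f: successors {b}; ¬p ∧ q there: b:F. ✗
— 1 world.
For □(¬p ∧ q):
a: successors {a, d, e}; ¬p ∧ q there: a:T, d:F, e:F. ✗
b: successors {b, c, d, e, f}; ¬p ∧ q there: b:F, c:F, d:F, e:F, f:F. ✗
c: successors {d}; ¬p ∧ q there: d:F. ✗
d: no successors, so □(¬p ∧ q) holds vacuously. ✓
e: successors {b, c}; ¬p ∧ q there: b:F, c:F. ✗
f: successors {b}; ¬p ∧ q there: b:F. ✗
— 1 world.

1 and 1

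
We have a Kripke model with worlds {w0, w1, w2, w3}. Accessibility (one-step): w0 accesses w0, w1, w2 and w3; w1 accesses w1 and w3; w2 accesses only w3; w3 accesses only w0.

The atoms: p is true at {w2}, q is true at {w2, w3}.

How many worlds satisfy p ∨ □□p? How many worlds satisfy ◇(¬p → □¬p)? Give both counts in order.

1 and 3

For p ∨ □□p:
w0: p is F, □□p is F. ✗
w1: p is F, □□p is F. ✗
w2: p is T, □□p is F. ✓
w3: p is F, □□p is F. ✗
— 1 world.
For ◇(¬p → □¬p):
w0: successors {w0, w1, w2, w3}; ¬p → □¬p there: w0:F, w1:T, w2:T, w3:T. ✓
w1: successors {w1, w3}; ¬p → □¬p there: w1:T, w3:T. ✓
w2: successors {w3}; ¬p → □¬p there: w3:T. ✓
w3: successors {w0}; ¬p → □¬p there: w0:F. ✗
— 3 worlds.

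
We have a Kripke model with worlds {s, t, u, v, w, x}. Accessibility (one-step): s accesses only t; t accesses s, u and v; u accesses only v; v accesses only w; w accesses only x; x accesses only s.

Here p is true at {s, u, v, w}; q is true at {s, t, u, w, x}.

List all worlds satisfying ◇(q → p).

{t, u, v, x}

s: successors {t}; q → p there: t:F. ✗
t: successors {s, u, v}; q → p there: s:T, u:T, v:T. ✓
u: successors {v}; q → p there: v:T. ✓
v: successors {w}; q → p there: w:T. ✓
w: successors {x}; q → p there: x:F. ✗
x: successors {s}; q → p there: s:T. ✓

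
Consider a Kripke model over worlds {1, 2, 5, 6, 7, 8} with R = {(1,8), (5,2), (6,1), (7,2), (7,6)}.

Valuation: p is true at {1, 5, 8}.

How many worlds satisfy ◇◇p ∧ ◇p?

1

1: ◇◇p is F, ◇p is T. ✗
2: ◇◇p is F, ◇p is F. ✗
5: ◇◇p is F, ◇p is F. ✗
6: ◇◇p is T, ◇p is T. ✓
7: ◇◇p is T, ◇p is F. ✗
8: ◇◇p is F, ◇p is F. ✗
Satisfying worlds: {6}.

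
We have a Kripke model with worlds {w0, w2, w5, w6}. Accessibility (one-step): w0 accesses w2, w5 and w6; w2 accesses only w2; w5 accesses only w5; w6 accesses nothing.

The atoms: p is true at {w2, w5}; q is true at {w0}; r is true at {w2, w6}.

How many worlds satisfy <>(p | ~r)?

w0: successors {w2, w5, w6}; p | ~r there: w2:T, w5:T, w6:F. ✓
w2: successors {w2}; p | ~r there: w2:T. ✓
w5: successors {w5}; p | ~r there: w5:T. ✓
w6: no successors, so <>(p | ~r) fails. ✗
Satisfying worlds: {w0, w2, w5}.

3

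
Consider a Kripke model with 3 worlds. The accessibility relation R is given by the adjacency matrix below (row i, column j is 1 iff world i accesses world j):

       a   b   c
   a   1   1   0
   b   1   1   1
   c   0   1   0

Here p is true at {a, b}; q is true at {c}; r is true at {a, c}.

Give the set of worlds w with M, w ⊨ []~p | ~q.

a: []~p is F, ~q is T. ✓
b: []~p is F, ~q is T. ✓
c: []~p is F, ~q is F. ✗

{a, b}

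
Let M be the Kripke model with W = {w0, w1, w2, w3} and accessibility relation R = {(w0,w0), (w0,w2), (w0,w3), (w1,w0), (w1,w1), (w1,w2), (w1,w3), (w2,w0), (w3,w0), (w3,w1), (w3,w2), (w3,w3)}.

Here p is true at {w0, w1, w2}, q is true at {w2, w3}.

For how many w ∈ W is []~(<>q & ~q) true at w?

0

w0: successors {w0, w2, w3}; ~(<>q & ~q) there: w0:F, w2:T, w3:T. ✗
w1: successors {w0, w1, w2, w3}; ~(<>q & ~q) there: w0:F, w1:F, w2:T, w3:T. ✗
w2: successors {w0}; ~(<>q & ~q) there: w0:F. ✗
w3: successors {w0, w1, w2, w3}; ~(<>q & ~q) there: w0:F, w1:F, w2:T, w3:T. ✗
Satisfying worlds: ∅.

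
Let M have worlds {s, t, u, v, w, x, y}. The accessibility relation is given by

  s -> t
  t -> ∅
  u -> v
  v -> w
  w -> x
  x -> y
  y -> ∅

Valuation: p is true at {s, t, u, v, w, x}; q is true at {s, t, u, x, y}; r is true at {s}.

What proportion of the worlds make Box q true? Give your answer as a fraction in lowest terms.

5/7

s: successors {t}; q there: t:T. ✓
t: no successors, so Box q holds vacuously. ✓
u: successors {v}; q there: v:F. ✗
v: successors {w}; q there: w:F. ✗
w: successors {x}; q there: x:T. ✓
x: successors {y}; q there: y:T. ✓
y: no successors, so Box q holds vacuously. ✓
That's 5 of 7 worlds, so 5/7.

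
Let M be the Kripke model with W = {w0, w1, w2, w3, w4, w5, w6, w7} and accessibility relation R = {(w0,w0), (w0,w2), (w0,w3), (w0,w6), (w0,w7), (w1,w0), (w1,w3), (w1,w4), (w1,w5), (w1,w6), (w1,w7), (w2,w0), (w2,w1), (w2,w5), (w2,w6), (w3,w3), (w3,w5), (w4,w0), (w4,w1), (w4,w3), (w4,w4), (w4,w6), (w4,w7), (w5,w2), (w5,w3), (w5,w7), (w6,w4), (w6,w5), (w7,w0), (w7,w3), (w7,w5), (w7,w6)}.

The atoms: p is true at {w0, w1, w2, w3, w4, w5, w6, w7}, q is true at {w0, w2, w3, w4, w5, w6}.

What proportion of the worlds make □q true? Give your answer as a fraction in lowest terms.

3/8

w0: successors {w0, w2, w3, w6, w7}; q there: w0:T, w2:T, w3:T, w6:T, w7:F. ✗
w1: successors {w0, w3, w4, w5, w6, w7}; q there: w0:T, w3:T, w4:T, w5:T, w6:T, w7:F. ✗
w2: successors {w0, w1, w5, w6}; q there: w0:T, w1:F, w5:T, w6:T. ✗
w3: successors {w3, w5}; q there: w3:T, w5:T. ✓
w4: successors {w0, w1, w3, w4, w6, w7}; q there: w0:T, w1:F, w3:T, w4:T, w6:T, w7:F. ✗
w5: successors {w2, w3, w7}; q there: w2:T, w3:T, w7:F. ✗
w6: successors {w4, w5}; q there: w4:T, w5:T. ✓
w7: successors {w0, w3, w5, w6}; q there: w0:T, w3:T, w5:T, w6:T. ✓
That's 3 of 8 worlds, so 3/8.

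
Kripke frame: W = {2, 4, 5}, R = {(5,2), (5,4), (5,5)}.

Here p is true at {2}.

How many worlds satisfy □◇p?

2: no successors, so □◇p holds vacuously. ✓
4: no successors, so □◇p holds vacuously. ✓
5: successors {2, 4, 5}; ◇p there: 2:F, 4:F, 5:T. ✗
Satisfying worlds: {2, 4}.

2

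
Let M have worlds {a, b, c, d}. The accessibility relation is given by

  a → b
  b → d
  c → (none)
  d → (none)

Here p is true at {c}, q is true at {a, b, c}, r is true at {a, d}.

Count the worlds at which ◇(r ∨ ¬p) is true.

2

a: successors {b}; r ∨ ¬p there: b:T. ✓
b: successors {d}; r ∨ ¬p there: d:T. ✓
c: no successors, so ◇(r ∨ ¬p) fails. ✗
d: no successors, so ◇(r ∨ ¬p) fails. ✗
Satisfying worlds: {a, b}.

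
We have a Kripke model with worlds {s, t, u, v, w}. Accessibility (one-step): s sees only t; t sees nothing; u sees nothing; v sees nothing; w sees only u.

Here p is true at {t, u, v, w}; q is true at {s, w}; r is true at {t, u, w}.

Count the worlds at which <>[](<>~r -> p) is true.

2

s: successors {t}; [](<>~r -> p) there: t:T. ✓
t: no successors, so <>[](<>~r -> p) fails. ✗
u: no successors, so <>[](<>~r -> p) fails. ✗
v: no successors, so <>[](<>~r -> p) fails. ✗
w: successors {u}; [](<>~r -> p) there: u:T. ✓
Satisfying worlds: {s, w}.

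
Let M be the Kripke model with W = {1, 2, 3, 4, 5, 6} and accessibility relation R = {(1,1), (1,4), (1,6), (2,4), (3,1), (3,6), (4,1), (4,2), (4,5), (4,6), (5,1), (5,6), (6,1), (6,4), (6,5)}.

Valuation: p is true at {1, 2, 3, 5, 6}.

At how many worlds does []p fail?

1: successors {1, 4, 6}; p there: 1:T, 4:F, 6:T. ✗
2: successors {4}; p there: 4:F. ✗
3: successors {1, 6}; p there: 1:T, 6:T. ✓
4: successors {1, 2, 5, 6}; p there: 1:T, 2:T, 5:T, 6:T. ✓
5: successors {1, 6}; p there: 1:T, 6:T. ✓
6: successors {1, 4, 5}; p there: 1:T, 4:F, 5:T. ✗
Satisfying worlds: {3, 4, 5}.
So []p fails at the other 3 worlds.

3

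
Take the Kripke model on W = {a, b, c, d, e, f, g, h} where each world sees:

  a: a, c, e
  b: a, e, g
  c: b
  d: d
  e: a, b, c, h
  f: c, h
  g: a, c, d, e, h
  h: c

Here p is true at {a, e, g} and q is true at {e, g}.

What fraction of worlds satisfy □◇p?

a: successors {a, c, e}; ◇p there: a:T, c:F, e:T. ✗
b: successors {a, e, g}; ◇p there: a:T, e:T, g:T. ✓
c: successors {b}; ◇p there: b:T. ✓
d: successors {d}; ◇p there: d:F. ✗
e: successors {a, b, c, h}; ◇p there: a:T, b:T, c:F, h:F. ✗
f: successors {c, h}; ◇p there: c:F, h:F. ✗
g: successors {a, c, d, e, h}; ◇p there: a:T, c:F, d:F, e:T, h:F. ✗
h: successors {c}; ◇p there: c:F. ✗
That's 2 of 8 worlds, so 2/8 = 1/4.

1/4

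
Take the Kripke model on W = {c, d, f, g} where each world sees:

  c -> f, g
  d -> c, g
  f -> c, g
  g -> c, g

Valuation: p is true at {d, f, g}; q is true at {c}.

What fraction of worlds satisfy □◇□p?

c: successors {f, g}; ◇□p there: f:T, g:T. ✓
d: successors {c, g}; ◇□p there: c:F, g:T. ✗
f: successors {c, g}; ◇□p there: c:F, g:T. ✗
g: successors {c, g}; ◇□p there: c:F, g:T. ✗
That's 1 of 4 worlds, so 1/4.

1/4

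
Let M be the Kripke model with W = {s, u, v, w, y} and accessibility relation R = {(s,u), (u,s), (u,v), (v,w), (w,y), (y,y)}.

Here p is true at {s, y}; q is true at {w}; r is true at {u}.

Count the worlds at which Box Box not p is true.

s: successors {u}; Box not p there: u:F. ✗
u: successors {s, v}; Box not p there: s:T, v:T. ✓
v: successors {w}; Box not p there: w:F. ✗
w: successors {y}; Box not p there: y:F. ✗
y: successors {y}; Box not p there: y:F. ✗
Satisfying worlds: {u}.

1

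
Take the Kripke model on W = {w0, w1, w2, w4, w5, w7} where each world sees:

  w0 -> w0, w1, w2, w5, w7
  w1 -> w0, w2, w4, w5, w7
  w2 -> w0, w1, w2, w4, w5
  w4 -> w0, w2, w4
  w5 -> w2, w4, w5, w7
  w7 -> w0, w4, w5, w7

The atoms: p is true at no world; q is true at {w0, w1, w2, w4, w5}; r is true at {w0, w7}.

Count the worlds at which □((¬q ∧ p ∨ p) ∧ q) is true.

0

w0: successors {w0, w1, w2, w5, w7}; (¬q ∧ p ∨ p) ∧ q there: w0:F, w1:F, w2:F, w5:F, w7:F. ✗
w1: successors {w0, w2, w4, w5, w7}; (¬q ∧ p ∨ p) ∧ q there: w0:F, w2:F, w4:F, w5:F, w7:F. ✗
w2: successors {w0, w1, w2, w4, w5}; (¬q ∧ p ∨ p) ∧ q there: w0:F, w1:F, w2:F, w4:F, w5:F. ✗
w4: successors {w0, w2, w4}; (¬q ∧ p ∨ p) ∧ q there: w0:F, w2:F, w4:F. ✗
w5: successors {w2, w4, w5, w7}; (¬q ∧ p ∨ p) ∧ q there: w2:F, w4:F, w5:F, w7:F. ✗
w7: successors {w0, w4, w5, w7}; (¬q ∧ p ∨ p) ∧ q there: w0:F, w4:F, w5:F, w7:F. ✗
Satisfying worlds: ∅.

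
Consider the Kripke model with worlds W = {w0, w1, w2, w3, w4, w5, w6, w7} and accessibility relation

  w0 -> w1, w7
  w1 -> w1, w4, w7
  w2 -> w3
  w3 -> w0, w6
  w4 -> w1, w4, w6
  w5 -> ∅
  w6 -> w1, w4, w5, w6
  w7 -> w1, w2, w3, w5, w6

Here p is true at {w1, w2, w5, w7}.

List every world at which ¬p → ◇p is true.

{w0, w1, w2, w4, w5, w6, w7}

w0: ¬p is T, ◇p is T. ✓
w1: ¬p is F, ◇p is T. ✓
w2: ¬p is F, ◇p is F. ✓
w3: ¬p is T, ◇p is F. ✗
w4: ¬p is T, ◇p is T. ✓
w5: ¬p is F, ◇p is F. ✓
w6: ¬p is T, ◇p is T. ✓
w7: ¬p is F, ◇p is T. ✓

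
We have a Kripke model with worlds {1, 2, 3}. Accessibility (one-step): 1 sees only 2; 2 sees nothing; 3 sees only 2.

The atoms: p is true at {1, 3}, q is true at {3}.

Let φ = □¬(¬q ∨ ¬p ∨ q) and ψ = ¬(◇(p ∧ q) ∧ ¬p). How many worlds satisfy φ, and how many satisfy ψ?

1 and 3

For □¬(¬q ∨ ¬p ∨ q):
1: successors {2}; ¬(¬q ∨ ¬p ∨ q) there: 2:F. ✗
2: no successors, so □¬(¬q ∨ ¬p ∨ q) holds vacuously. ✓
3: successors {2}; ¬(¬q ∨ ¬p ∨ q) there: 2:F. ✗
— 1 world.
For ¬(◇(p ∧ q) ∧ ¬p):
1: ◇(p ∧ q) ∧ ¬p is F. ✓
2: ◇(p ∧ q) ∧ ¬p is F. ✓
3: ◇(p ∧ q) ∧ ¬p is F. ✓
— 3 worlds.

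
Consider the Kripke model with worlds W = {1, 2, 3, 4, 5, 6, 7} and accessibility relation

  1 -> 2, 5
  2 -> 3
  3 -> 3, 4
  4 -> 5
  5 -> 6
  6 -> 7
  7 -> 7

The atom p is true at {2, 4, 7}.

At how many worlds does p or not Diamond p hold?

1: p is F, not Diamond p is F. ✗
2: p is T, not Diamond p is T. ✓
3: p is F, not Diamond p is F. ✗
4: p is T, not Diamond p is T. ✓
5: p is F, not Diamond p is T. ✓
6: p is F, not Diamond p is F. ✗
7: p is T, not Diamond p is F. ✓
Satisfying worlds: {2, 4, 5, 7}.

4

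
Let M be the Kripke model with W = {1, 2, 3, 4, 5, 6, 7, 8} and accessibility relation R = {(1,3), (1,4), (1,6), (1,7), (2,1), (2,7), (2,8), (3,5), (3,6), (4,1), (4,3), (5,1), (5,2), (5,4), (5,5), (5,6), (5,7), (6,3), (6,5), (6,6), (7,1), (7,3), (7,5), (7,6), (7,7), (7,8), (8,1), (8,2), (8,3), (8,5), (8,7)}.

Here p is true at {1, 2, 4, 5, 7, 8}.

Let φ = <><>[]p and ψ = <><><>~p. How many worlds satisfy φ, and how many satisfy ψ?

For <><>[]p:
1: successors {3, 4, 6, 7}; <>[]p there: 3:F, 4:F, 6:F, 7:F. ✗
2: successors {1, 7, 8}; <>[]p there: 1:F, 7:F, 8:T. ✓
3: successors {5, 6}; <>[]p there: 5:T, 6:F. ✓
4: successors {1, 3}; <>[]p there: 1:F, 3:F. ✗
5: successors {1, 2, 4, 5, 6, 7}; <>[]p there: 1:F, 2:F, 4:F, 5:T, 6:F, 7:F. ✓
6: successors {3, 5, 6}; <>[]p there: 3:F, 5:T, 6:F. ✓
7: successors {1, 3, 5, 6, 7, 8}; <>[]p there: 1:F, 3:F, 5:T, 6:F, 7:F, 8:T. ✓
8: successors {1, 2, 3, 5, 7}; <>[]p there: 1:F, 2:F, 3:F, 5:T, 7:F. ✓
— 6 worlds.
For <><><>~p:
1: successors {3, 4, 6, 7}; <><>~p there: 3:T, 4:T, 6:T, 7:T. ✓
2: successors {1, 7, 8}; <><>~p there: 1:T, 7:T, 8:T. ✓
3: successors {5, 6}; <><>~p there: 5:T, 6:T. ✓
4: successors {1, 3}; <><>~p there: 1:T, 3:T. ✓
5: successors {1, 2, 4, 5, 6, 7}; <><>~p there: 1:T, 2:T, 4:T, 5:T, 6:T, 7:T. ✓
6: successors {3, 5, 6}; <><>~p there: 3:T, 5:T, 6:T. ✓
7: successors {1, 3, 5, 6, 7, 8}; <><>~p there: 1:T, 3:T, 5:T, 6:T, 7:T, 8:T. ✓
8: successors {1, 2, 3, 5, 7}; <><>~p there: 1:T, 2:T, 3:T, 5:T, 7:T. ✓
— 8 worlds.

6 and 8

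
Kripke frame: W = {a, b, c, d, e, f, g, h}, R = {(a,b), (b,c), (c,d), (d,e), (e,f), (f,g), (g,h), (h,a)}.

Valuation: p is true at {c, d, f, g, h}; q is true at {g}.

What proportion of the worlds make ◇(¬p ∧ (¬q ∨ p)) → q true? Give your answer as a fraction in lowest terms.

a: ◇(¬p ∧ (¬q ∨ p)) is T, q is F. ✗
b: ◇(¬p ∧ (¬q ∨ p)) is F, q is F. ✓
c: ◇(¬p ∧ (¬q ∨ p)) is F, q is F. ✓
d: ◇(¬p ∧ (¬q ∨ p)) is T, q is F. ✗
e: ◇(¬p ∧ (¬q ∨ p)) is F, q is F. ✓
f: ◇(¬p ∧ (¬q ∨ p)) is F, q is F. ✓
g: ◇(¬p ∧ (¬q ∨ p)) is F, q is T. ✓
h: ◇(¬p ∧ (¬q ∨ p)) is T, q is F. ✗
That's 5 of 8 worlds, so 5/8.

5/8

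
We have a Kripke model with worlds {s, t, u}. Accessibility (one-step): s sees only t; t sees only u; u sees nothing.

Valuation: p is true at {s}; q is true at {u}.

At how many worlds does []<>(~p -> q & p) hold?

1

s: successors {t}; <>(~p -> q & p) there: t:F. ✗
t: successors {u}; <>(~p -> q & p) there: u:F. ✗
u: no successors, so []<>(~p -> q & p) holds vacuously. ✓
Satisfying worlds: {u}.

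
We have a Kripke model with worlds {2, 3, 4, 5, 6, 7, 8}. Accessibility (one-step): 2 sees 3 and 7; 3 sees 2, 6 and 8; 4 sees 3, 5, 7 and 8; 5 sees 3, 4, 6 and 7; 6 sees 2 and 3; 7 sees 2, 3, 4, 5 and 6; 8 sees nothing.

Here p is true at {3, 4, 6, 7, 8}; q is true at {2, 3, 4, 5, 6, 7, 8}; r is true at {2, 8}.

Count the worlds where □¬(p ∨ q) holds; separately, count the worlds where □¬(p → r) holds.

1 and 3

For □¬(p ∨ q):
2: successors {3, 7}; ¬(p ∨ q) there: 3:F, 7:F. ✗
3: successors {2, 6, 8}; ¬(p ∨ q) there: 2:F, 6:F, 8:F. ✗
4: successors {3, 5, 7, 8}; ¬(p ∨ q) there: 3:F, 5:F, 7:F, 8:F. ✗
5: successors {3, 4, 6, 7}; ¬(p ∨ q) there: 3:F, 4:F, 6:F, 7:F. ✗
6: successors {2, 3}; ¬(p ∨ q) there: 2:F, 3:F. ✗
7: successors {2, 3, 4, 5, 6}; ¬(p ∨ q) there: 2:F, 3:F, 4:F, 5:F, 6:F. ✗
8: no successors, so □¬(p ∨ q) holds vacuously. ✓
— 1 world.
For □¬(p → r):
2: successors {3, 7}; ¬(p → r) there: 3:T, 7:T. ✓
3: successors {2, 6, 8}; ¬(p → r) there: 2:F, 6:T, 8:F. ✗
4: successors {3, 5, 7, 8}; ¬(p → r) there: 3:T, 5:F, 7:T, 8:F. ✗
5: successors {3, 4, 6, 7}; ¬(p → r) there: 3:T, 4:T, 6:T, 7:T. ✓
6: successors {2, 3}; ¬(p → r) there: 2:F, 3:T. ✗
7: successors {2, 3, 4, 5, 6}; ¬(p → r) there: 2:F, 3:T, 4:T, 5:F, 6:T. ✗
8: no successors, so □¬(p → r) holds vacuously. ✓
— 3 worlds.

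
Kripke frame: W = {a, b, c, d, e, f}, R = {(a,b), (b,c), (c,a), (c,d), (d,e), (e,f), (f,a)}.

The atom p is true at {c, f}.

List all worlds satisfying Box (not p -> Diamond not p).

a: successors {b}; not p -> Diamond not p there: b:F. ✗
b: successors {c}; not p -> Diamond not p there: c:T. ✓
c: successors {a, d}; not p -> Diamond not p there: a:T, d:T. ✓
d: successors {e}; not p -> Diamond not p there: e:F. ✗
e: successors {f}; not p -> Diamond not p there: f:T. ✓
f: successors {a}; not p -> Diamond not p there: a:T. ✓

{b, c, e, f}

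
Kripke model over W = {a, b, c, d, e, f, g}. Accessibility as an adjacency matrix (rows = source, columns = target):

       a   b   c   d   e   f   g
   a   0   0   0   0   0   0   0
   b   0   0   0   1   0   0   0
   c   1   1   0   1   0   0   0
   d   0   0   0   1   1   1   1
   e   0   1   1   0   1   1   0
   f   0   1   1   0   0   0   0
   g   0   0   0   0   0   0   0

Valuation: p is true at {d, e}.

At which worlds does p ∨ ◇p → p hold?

{a, d, e, f, g}

a: p ∨ ◇p is F, p is F. ✓
b: p ∨ ◇p is T, p is F. ✗
c: p ∨ ◇p is T, p is F. ✗
d: p ∨ ◇p is T, p is T. ✓
e: p ∨ ◇p is T, p is T. ✓
f: p ∨ ◇p is F, p is F. ✓
g: p ∨ ◇p is F, p is F. ✓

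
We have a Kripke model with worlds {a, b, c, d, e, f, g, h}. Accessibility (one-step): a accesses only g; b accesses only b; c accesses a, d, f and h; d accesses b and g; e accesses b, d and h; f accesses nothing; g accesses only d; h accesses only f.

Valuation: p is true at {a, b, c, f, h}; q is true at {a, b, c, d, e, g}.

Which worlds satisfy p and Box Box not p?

a: p is T, Box Box not p is T. ✓
b: p is T, Box Box not p is F. ✗
c: p is T, Box Box not p is F. ✗
d: p is F, Box Box not p is F. ✗
e: p is F, Box Box not p is F. ✗
f: p is T, Box Box not p is T. ✓
g: p is F, Box Box not p is F. ✗
h: p is T, Box Box not p is T. ✓

{a, f, h}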